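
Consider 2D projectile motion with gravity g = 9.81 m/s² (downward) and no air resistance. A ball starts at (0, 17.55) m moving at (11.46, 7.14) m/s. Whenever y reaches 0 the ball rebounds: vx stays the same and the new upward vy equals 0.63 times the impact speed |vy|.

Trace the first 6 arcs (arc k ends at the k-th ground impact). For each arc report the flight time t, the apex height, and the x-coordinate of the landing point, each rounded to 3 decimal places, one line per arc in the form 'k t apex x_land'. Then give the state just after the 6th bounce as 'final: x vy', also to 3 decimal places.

Arc 1: start y=17.550, vy=7.140 → t=2.755, apex=20.148, x_land=31.567, impact vy=-19.882
  bounce: vy ← 0.63·19.882 = 12.526
Arc 2: start y=0.000, vy=12.526 → t=2.554, apex=7.997, x_land=60.833, impact vy=-12.526
  bounce: vy ← 0.63·12.526 = 7.891
Arc 3: start y=0.000, vy=7.891 → t=1.609, apex=3.174, x_land=79.270, impact vy=-7.891
  bounce: vy ← 0.63·7.891 = 4.972
Arc 4: start y=0.000, vy=4.972 → t=1.014, apex=1.260, x_land=90.886, impact vy=-4.972
  bounce: vy ← 0.63·4.972 = 3.132
Arc 5: start y=0.000, vy=3.132 → t=0.639, apex=0.500, x_land=98.203, impact vy=-3.132
  bounce: vy ← 0.63·3.132 = 1.973
Arc 6: start y=0.000, vy=1.973 → t=0.402, apex=0.198, x_land=102.814, impact vy=-1.973
  bounce: vy ← 0.63·1.973 = 1.243

1 2.755 20.148 31.567
2 2.554 7.997 60.833
3 1.609 3.174 79.270
4 1.014 1.260 90.886
5 0.639 0.500 98.203
6 0.402 0.198 102.814
final: 102.814 1.243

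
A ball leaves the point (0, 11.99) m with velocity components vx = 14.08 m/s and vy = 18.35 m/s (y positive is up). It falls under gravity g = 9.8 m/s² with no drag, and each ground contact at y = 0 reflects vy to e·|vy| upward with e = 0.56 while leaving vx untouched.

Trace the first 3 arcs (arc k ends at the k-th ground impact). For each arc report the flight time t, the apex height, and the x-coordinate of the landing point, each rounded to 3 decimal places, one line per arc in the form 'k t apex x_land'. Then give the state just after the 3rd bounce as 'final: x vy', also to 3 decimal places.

1 4.312 29.170 60.718
2 2.733 9.148 99.193
3 1.530 2.869 120.740
final: 120.740 4.199

Arc 1: start y=11.990, vy=18.350 → t=4.312, apex=29.170, x_land=60.718, impact vy=-23.911
  bounce: vy ← 0.56·23.911 = 13.390
Arc 2: start y=0.000, vy=13.390 → t=2.733, apex=9.148, x_land=99.193, impact vy=-13.390
  bounce: vy ← 0.56·13.390 = 7.498
Arc 3: start y=0.000, vy=7.498 → t=1.530, apex=2.869, x_land=120.740, impact vy=-7.498
  bounce: vy ← 0.56·7.498 = 4.199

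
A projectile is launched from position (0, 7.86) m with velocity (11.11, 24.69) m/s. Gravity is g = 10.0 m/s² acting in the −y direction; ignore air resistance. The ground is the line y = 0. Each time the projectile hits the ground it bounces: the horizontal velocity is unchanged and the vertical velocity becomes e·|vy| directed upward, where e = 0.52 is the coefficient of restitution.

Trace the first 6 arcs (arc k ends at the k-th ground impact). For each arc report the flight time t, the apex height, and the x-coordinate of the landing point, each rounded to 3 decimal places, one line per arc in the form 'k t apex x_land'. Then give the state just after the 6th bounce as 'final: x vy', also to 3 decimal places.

1 5.238 38.340 58.195
2 2.880 10.367 90.191
3 1.498 2.803 106.828
4 0.779 0.758 115.480
5 0.405 0.205 119.979
6 0.211 0.055 122.318
final: 122.318 0.547

Arc 1: start y=7.860, vy=24.690 → t=5.238, apex=38.340, x_land=58.195, impact vy=-27.691
  bounce: vy ← 0.52·27.691 = 14.399
Arc 2: start y=0.000, vy=14.399 → t=2.880, apex=10.367, x_land=90.191, impact vy=-14.399
  bounce: vy ← 0.52·14.399 = 7.488
Arc 3: start y=0.000, vy=7.488 → t=1.498, apex=2.803, x_land=106.828, impact vy=-7.488
  bounce: vy ← 0.52·7.488 = 3.894
Arc 4: start y=0.000, vy=3.894 → t=0.779, apex=0.758, x_land=115.480, impact vy=-3.894
  bounce: vy ← 0.52·3.894 = 2.025
Arc 5: start y=0.000, vy=2.025 → t=0.405, apex=0.205, x_land=119.979, impact vy=-2.025
  bounce: vy ← 0.52·2.025 = 1.053
Arc 6: start y=0.000, vy=1.053 → t=0.211, apex=0.055, x_land=122.318, impact vy=-1.053
  bounce: vy ← 0.52·1.053 = 0.547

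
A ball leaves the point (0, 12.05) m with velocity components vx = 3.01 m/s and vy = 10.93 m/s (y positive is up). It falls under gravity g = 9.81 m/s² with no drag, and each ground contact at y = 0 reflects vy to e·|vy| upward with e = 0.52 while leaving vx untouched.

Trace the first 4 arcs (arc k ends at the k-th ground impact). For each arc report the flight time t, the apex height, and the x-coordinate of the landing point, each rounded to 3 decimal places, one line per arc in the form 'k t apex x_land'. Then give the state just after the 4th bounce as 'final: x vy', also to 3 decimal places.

Arc 1: start y=12.050, vy=10.930 → t=3.037, apex=18.139, x_land=9.142, impact vy=-18.865
  bounce: vy ← 0.52·18.865 = 9.810
Arc 2: start y=0.000, vy=9.810 → t=2.000, apex=4.905, x_land=15.162, impact vy=-9.810
  bounce: vy ← 0.52·9.810 = 5.101
Arc 3: start y=0.000, vy=5.101 → t=1.040, apex=1.326, x_land=18.292, impact vy=-5.101
  bounce: vy ← 0.52·5.101 = 2.653
Arc 4: start y=0.000, vy=2.653 → t=0.541, apex=0.359, x_land=19.920, impact vy=-2.653
  bounce: vy ← 0.52·2.653 = 1.379

1 3.037 18.139 9.142
2 2.000 4.905 15.162
3 1.040 1.326 18.292
4 0.541 0.359 19.920
final: 19.920 1.379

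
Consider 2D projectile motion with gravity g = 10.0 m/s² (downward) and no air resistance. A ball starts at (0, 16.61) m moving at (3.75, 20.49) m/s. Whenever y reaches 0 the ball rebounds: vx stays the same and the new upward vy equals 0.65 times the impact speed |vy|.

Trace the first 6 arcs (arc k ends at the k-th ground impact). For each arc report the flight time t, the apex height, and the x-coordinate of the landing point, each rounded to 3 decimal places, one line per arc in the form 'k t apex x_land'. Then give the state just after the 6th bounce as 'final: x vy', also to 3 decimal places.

1 4.791 37.602 17.968
2 3.565 15.887 31.336
3 2.317 6.712 40.026
4 1.506 2.836 45.675
5 0.979 1.198 49.346
6 0.636 0.506 51.732
final: 51.732 2.068

Arc 1: start y=16.610, vy=20.490 → t=4.791, apex=37.602, x_land=17.968, impact vy=-27.423
  bounce: vy ← 0.65·27.423 = 17.825
Arc 2: start y=0.000, vy=17.825 → t=3.565, apex=15.887, x_land=31.336, impact vy=-17.825
  bounce: vy ← 0.65·17.825 = 11.586
Arc 3: start y=0.000, vy=11.586 → t=2.317, apex=6.712, x_land=40.026, impact vy=-11.586
  bounce: vy ← 0.65·11.586 = 7.531
Arc 4: start y=0.000, vy=7.531 → t=1.506, apex=2.836, x_land=45.675, impact vy=-7.531
  bounce: vy ← 0.65·7.531 = 4.895
Arc 5: start y=0.000, vy=4.895 → t=0.979, apex=1.198, x_land=49.346, impact vy=-4.895
  bounce: vy ← 0.65·4.895 = 3.182
Arc 6: start y=0.000, vy=3.182 → t=0.636, apex=0.506, x_land=51.732, impact vy=-3.182
  bounce: vy ← 0.65·3.182 = 2.068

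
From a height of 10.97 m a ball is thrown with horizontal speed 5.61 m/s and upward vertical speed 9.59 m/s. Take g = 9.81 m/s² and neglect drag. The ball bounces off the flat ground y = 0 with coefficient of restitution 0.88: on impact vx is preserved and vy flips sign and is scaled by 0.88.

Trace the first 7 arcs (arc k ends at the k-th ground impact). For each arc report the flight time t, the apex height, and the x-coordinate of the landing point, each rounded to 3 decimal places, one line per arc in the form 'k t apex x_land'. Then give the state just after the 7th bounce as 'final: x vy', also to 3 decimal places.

1 2.764 15.657 15.507
2 3.145 12.125 33.148
3 2.767 9.390 48.672
4 2.435 7.271 62.333
5 2.143 5.631 74.355
6 1.886 4.361 84.934
7 1.659 3.377 94.243
final: 94.243 7.163

Arc 1: start y=10.970, vy=9.590 → t=2.764, apex=15.657, x_land=15.507, impact vy=-17.527
  bounce: vy ← 0.88·17.527 = 15.424
Arc 2: start y=0.000, vy=15.424 → t=3.145, apex=12.125, x_land=33.148, impact vy=-15.424
  bounce: vy ← 0.88·15.424 = 13.573
Arc 3: start y=0.000, vy=13.573 → t=2.767, apex=9.390, x_land=48.672, impact vy=-13.573
  bounce: vy ← 0.88·13.573 = 11.944
Arc 4: start y=0.000, vy=11.944 → t=2.435, apex=7.271, x_land=62.333, impact vy=-11.944
  bounce: vy ← 0.88·11.944 = 10.511
Arc 5: start y=0.000, vy=10.511 → t=2.143, apex=5.631, x_land=74.355, impact vy=-10.511
  bounce: vy ← 0.88·10.511 = 9.250
Arc 6: start y=0.000, vy=9.250 → t=1.886, apex=4.361, x_land=84.934, impact vy=-9.250
  bounce: vy ← 0.88·9.250 = 8.140
Arc 7: start y=0.000, vy=8.140 → t=1.659, apex=3.377, x_land=94.243, impact vy=-8.140
  bounce: vy ← 0.88·8.140 = 7.163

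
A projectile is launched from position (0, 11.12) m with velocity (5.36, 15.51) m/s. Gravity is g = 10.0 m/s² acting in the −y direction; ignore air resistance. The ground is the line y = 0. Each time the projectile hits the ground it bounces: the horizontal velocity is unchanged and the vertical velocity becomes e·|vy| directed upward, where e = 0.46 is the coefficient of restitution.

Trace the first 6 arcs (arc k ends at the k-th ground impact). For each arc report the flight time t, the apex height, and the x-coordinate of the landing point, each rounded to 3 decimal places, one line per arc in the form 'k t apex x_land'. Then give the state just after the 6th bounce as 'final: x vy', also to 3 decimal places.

Arc 1: start y=11.120, vy=15.510 → t=3.703, apex=23.148, x_land=19.846, impact vy=-21.517
  bounce: vy ← 0.46·21.517 = 9.898
Arc 2: start y=0.000, vy=9.898 → t=1.980, apex=4.898, x_land=30.456, impact vy=-9.898
  bounce: vy ← 0.46·9.898 = 4.553
Arc 3: start y=0.000, vy=4.553 → t=0.911, apex=1.036, x_land=35.337, impact vy=-4.553
  bounce: vy ← 0.46·4.553 = 2.094
Arc 4: start y=0.000, vy=2.094 → t=0.419, apex=0.219, x_land=37.582, impact vy=-2.094
  bounce: vy ← 0.46·2.094 = 0.963
Arc 5: start y=0.000, vy=0.963 → t=0.193, apex=0.046, x_land=38.615, impact vy=-0.963
  bounce: vy ← 0.46·0.963 = 0.443
Arc 6: start y=0.000, vy=0.443 → t=0.089, apex=0.010, x_land=39.090, impact vy=-0.443
  bounce: vy ← 0.46·0.443 = 0.204

1 3.703 23.148 19.846
2 1.980 4.898 30.456
3 0.911 1.036 35.337
4 0.419 0.219 37.582
5 0.193 0.046 38.615
6 0.089 0.010 39.090
final: 39.090 0.204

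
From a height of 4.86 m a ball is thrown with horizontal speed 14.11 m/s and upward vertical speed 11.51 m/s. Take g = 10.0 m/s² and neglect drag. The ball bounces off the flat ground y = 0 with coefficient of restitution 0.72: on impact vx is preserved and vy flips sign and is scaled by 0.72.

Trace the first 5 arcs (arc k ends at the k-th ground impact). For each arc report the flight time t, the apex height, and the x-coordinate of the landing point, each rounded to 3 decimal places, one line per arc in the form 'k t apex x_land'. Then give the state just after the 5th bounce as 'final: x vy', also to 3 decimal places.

1 2.667 11.484 37.625
2 2.182 5.953 68.418
3 1.571 3.086 90.588
4 1.131 1.600 106.552
5 0.815 0.829 118.045
final: 118.045 2.932

Arc 1: start y=4.860, vy=11.510 → t=2.667, apex=11.484, x_land=37.625, impact vy=-15.155
  bounce: vy ← 0.72·15.155 = 10.912
Arc 2: start y=0.000, vy=10.912 → t=2.182, apex=5.953, x_land=68.418, impact vy=-10.912
  bounce: vy ← 0.72·10.912 = 7.856
Arc 3: start y=0.000, vy=7.856 → t=1.571, apex=3.086, x_land=90.588, impact vy=-7.856
  bounce: vy ← 0.72·7.856 = 5.657
Arc 4: start y=0.000, vy=5.657 → t=1.131, apex=1.600, x_land=106.552, impact vy=-5.657
  bounce: vy ← 0.72·5.657 = 4.073
Arc 5: start y=0.000, vy=4.073 → t=0.815, apex=0.829, x_land=118.045, impact vy=-4.073
  bounce: vy ← 0.72·4.073 = 2.932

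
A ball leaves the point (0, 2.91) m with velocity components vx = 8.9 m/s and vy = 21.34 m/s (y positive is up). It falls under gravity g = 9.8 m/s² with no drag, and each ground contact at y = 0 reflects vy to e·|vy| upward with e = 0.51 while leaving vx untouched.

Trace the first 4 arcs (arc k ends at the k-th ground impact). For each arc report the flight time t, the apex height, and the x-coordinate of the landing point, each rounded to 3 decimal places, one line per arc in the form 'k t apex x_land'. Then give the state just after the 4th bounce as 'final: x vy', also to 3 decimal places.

1 4.487 26.144 39.938
2 2.356 6.800 60.907
3 1.202 1.769 71.602
4 0.613 0.460 77.056
final: 77.056 1.531

Arc 1: start y=2.910, vy=21.340 → t=4.487, apex=26.144, x_land=39.938, impact vy=-22.637
  bounce: vy ← 0.51·22.637 = 11.545
Arc 2: start y=0.000, vy=11.545 → t=2.356, apex=6.800, x_land=60.907, impact vy=-11.545
  bounce: vy ← 0.51·11.545 = 5.888
Arc 3: start y=0.000, vy=5.888 → t=1.202, apex=1.769, x_land=71.602, impact vy=-5.888
  bounce: vy ← 0.51·5.888 = 3.003
Arc 4: start y=0.000, vy=3.003 → t=0.613, apex=0.460, x_land=77.056, impact vy=-3.003
  bounce: vy ← 0.51·3.003 = 1.531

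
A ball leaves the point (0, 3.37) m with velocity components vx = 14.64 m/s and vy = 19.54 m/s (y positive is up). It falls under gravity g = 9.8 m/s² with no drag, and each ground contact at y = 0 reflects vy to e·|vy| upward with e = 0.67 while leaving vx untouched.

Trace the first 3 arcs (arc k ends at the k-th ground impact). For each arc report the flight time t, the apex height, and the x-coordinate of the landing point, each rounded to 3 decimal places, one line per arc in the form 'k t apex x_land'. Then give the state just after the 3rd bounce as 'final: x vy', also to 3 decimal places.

Arc 1: start y=3.370, vy=19.540 → t=4.153, apex=22.850, x_land=60.805, impact vy=-21.163
  bounce: vy ← 0.67·21.163 = 14.179
Arc 2: start y=0.000, vy=14.179 → t=2.894, apex=10.257, x_land=103.169, impact vy=-14.179
  bounce: vy ← 0.67·14.179 = 9.500
Arc 3: start y=0.000, vy=9.500 → t=1.939, apex=4.605, x_land=131.552, impact vy=-9.500
  bounce: vy ← 0.67·9.500 = 6.365

1 4.153 22.850 60.805
2 2.894 10.257 103.169
3 1.939 4.605 131.552
final: 131.552 6.365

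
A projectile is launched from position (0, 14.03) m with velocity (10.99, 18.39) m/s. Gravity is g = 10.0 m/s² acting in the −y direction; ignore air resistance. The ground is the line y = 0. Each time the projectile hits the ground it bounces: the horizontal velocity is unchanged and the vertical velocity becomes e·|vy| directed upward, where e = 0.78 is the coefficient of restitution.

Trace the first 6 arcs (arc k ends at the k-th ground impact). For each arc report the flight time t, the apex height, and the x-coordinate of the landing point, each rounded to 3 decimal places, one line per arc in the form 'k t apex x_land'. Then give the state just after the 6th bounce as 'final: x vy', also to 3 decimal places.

1 4.327 30.940 47.549
2 3.881 18.824 90.196
3 3.027 11.452 123.462
4 2.361 6.968 149.408
5 1.842 4.239 169.647
6 1.436 2.579 185.433
final: 185.433 5.602

Arc 1: start y=14.030, vy=18.390 → t=4.327, apex=30.940, x_land=47.549, impact vy=-24.876
  bounce: vy ← 0.78·24.876 = 19.403
Arc 2: start y=0.000, vy=19.403 → t=3.881, apex=18.824, x_land=90.196, impact vy=-19.403
  bounce: vy ← 0.78·19.403 = 15.134
Arc 3: start y=0.000, vy=15.134 → t=3.027, apex=11.452, x_land=123.462, impact vy=-15.134
  bounce: vy ← 0.78·15.134 = 11.805
Arc 4: start y=0.000, vy=11.805 → t=2.361, apex=6.968, x_land=149.408, impact vy=-11.805
  bounce: vy ← 0.78·11.805 = 9.208
Arc 5: start y=0.000, vy=9.208 → t=1.842, apex=4.239, x_land=169.647, impact vy=-9.208
  bounce: vy ← 0.78·9.208 = 7.182
Arc 6: start y=0.000, vy=7.182 → t=1.436, apex=2.579, x_land=185.433, impact vy=-7.182
  bounce: vy ← 0.78·7.182 = 5.602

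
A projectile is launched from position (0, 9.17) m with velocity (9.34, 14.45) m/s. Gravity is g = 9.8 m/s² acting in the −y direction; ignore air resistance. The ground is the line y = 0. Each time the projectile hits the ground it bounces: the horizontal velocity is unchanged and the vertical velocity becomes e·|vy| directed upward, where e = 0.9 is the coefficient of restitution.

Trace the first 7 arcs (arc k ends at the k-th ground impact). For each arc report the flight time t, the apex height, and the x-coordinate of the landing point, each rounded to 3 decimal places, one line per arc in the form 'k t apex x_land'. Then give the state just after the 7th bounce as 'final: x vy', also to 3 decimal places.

1 3.486 19.823 32.558
2 3.620 16.057 66.373
3 3.258 13.006 96.806
4 2.933 10.535 124.196
5 2.639 8.533 148.847
6 2.375 6.912 171.033
7 2.138 5.599 191.001
final: 191.001 9.428

Arc 1: start y=9.170, vy=14.450 → t=3.486, apex=19.823, x_land=32.558, impact vy=-19.711
  bounce: vy ← 0.9·19.711 = 17.740
Arc 2: start y=0.000, vy=17.740 → t=3.620, apex=16.057, x_land=66.373, impact vy=-17.740
  bounce: vy ← 0.9·17.740 = 15.966
Arc 3: start y=0.000, vy=15.966 → t=3.258, apex=13.006, x_land=96.806, impact vy=-15.966
  bounce: vy ← 0.9·15.966 = 14.370
Arc 4: start y=0.000, vy=14.370 → t=2.933, apex=10.535, x_land=124.196, impact vy=-14.370
  bounce: vy ← 0.9·14.370 = 12.933
Arc 5: start y=0.000, vy=12.933 → t=2.639, apex=8.533, x_land=148.847, impact vy=-12.933
  bounce: vy ← 0.9·12.933 = 11.639
Arc 6: start y=0.000, vy=11.639 → t=2.375, apex=6.912, x_land=171.033, impact vy=-11.639
  bounce: vy ← 0.9·11.639 = 10.475
Arc 7: start y=0.000, vy=10.475 → t=2.138, apex=5.599, x_land=191.001, impact vy=-10.475
  bounce: vy ← 0.9·10.475 = 9.428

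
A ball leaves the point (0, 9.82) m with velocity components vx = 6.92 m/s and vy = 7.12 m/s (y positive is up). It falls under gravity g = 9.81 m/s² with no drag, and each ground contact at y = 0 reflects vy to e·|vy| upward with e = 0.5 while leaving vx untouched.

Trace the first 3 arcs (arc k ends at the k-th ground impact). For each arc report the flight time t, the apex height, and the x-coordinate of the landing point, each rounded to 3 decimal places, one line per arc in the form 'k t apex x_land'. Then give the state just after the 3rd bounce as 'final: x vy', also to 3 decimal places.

1 2.316 12.404 16.027
2 1.590 3.101 27.031
3 0.795 0.775 32.533
final: 32.533 1.950

Arc 1: start y=9.820, vy=7.120 → t=2.316, apex=12.404, x_land=16.027, impact vy=-15.600
  bounce: vy ← 0.5·15.600 = 7.800
Arc 2: start y=0.000, vy=7.800 → t=1.590, apex=3.101, x_land=27.031, impact vy=-7.800
  bounce: vy ← 0.5·7.800 = 3.900
Arc 3: start y=0.000, vy=3.900 → t=0.795, apex=0.775, x_land=32.533, impact vy=-3.900
  bounce: vy ← 0.5·3.900 = 1.950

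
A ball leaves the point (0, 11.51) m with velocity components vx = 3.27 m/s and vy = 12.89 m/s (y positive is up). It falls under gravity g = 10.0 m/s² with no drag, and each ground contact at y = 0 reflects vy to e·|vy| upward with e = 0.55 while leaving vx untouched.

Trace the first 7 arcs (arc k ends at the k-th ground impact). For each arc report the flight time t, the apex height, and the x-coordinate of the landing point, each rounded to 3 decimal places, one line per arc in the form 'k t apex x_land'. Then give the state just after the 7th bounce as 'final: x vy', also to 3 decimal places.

1 3.280 19.818 10.725
2 2.190 5.995 17.886
3 1.204 1.813 21.825
4 0.662 0.549 23.991
5 0.364 0.166 25.183
6 0.200 0.050 25.838
7 0.110 0.015 26.198
final: 26.198 0.303

Arc 1: start y=11.510, vy=12.890 → t=3.280, apex=19.818, x_land=10.725, impact vy=-19.909
  bounce: vy ← 0.55·19.909 = 10.950
Arc 2: start y=0.000, vy=10.950 → t=2.190, apex=5.995, x_land=17.886, impact vy=-10.950
  bounce: vy ← 0.55·10.950 = 6.022
Arc 3: start y=0.000, vy=6.022 → t=1.204, apex=1.813, x_land=21.825, impact vy=-6.022
  bounce: vy ← 0.55·6.022 = 3.312
Arc 4: start y=0.000, vy=3.312 → t=0.662, apex=0.549, x_land=23.991, impact vy=-3.312
  bounce: vy ← 0.55·3.312 = 1.822
Arc 5: start y=0.000, vy=1.822 → t=0.364, apex=0.166, x_land=25.183, impact vy=-1.822
  bounce: vy ← 0.55·1.822 = 1.002
Arc 6: start y=0.000, vy=1.002 → t=0.200, apex=0.050, x_land=25.838, impact vy=-1.002
  bounce: vy ← 0.55·1.002 = 0.551
Arc 7: start y=0.000, vy=0.551 → t=0.110, apex=0.015, x_land=26.198, impact vy=-0.551
  bounce: vy ← 0.55·0.551 = 0.303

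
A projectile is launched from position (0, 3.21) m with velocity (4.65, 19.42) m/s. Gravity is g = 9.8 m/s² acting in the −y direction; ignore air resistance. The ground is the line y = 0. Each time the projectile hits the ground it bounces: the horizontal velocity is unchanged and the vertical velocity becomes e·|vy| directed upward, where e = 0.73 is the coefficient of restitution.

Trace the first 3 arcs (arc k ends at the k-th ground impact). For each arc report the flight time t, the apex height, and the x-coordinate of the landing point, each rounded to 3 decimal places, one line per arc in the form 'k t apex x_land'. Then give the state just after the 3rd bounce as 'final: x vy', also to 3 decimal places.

1 4.122 22.452 19.168
2 3.125 11.964 33.700
3 2.281 6.376 44.309
final: 44.309 8.161

Arc 1: start y=3.210, vy=19.420 → t=4.122, apex=22.452, x_land=19.168, impact vy=-20.977
  bounce: vy ← 0.73·20.977 = 15.314
Arc 2: start y=0.000, vy=15.314 → t=3.125, apex=11.964, x_land=33.700, impact vy=-15.314
  bounce: vy ← 0.73·15.314 = 11.179
Arc 3: start y=0.000, vy=11.179 → t=2.281, apex=6.376, x_land=44.309, impact vy=-11.179
  bounce: vy ← 0.73·11.179 = 8.161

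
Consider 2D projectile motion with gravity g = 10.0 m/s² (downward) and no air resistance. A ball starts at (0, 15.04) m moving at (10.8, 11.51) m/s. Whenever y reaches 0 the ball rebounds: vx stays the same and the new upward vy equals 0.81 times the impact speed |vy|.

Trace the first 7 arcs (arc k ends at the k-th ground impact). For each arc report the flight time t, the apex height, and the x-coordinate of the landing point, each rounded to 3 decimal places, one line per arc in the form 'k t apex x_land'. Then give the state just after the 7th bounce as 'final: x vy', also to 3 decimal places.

1 3.233 21.664 34.911
2 3.372 14.214 71.330
3 2.731 9.326 100.829
4 2.212 6.119 124.723
5 1.792 4.014 144.078
6 1.452 2.634 159.755
7 1.176 1.728 172.453
final: 172.453 4.762

Arc 1: start y=15.040, vy=11.510 → t=3.233, apex=21.664, x_land=34.911, impact vy=-20.815
  bounce: vy ← 0.81·20.815 = 16.860
Arc 2: start y=0.000, vy=16.860 → t=3.372, apex=14.214, x_land=71.330, impact vy=-16.860
  bounce: vy ← 0.81·16.860 = 13.657
Arc 3: start y=0.000, vy=13.657 → t=2.731, apex=9.326, x_land=100.829, impact vy=-13.657
  bounce: vy ← 0.81·13.657 = 11.062
Arc 4: start y=0.000, vy=11.062 → t=2.212, apex=6.119, x_land=124.723, impact vy=-11.062
  bounce: vy ← 0.81·11.062 = 8.960
Arc 5: start y=0.000, vy=8.960 → t=1.792, apex=4.014, x_land=144.078, impact vy=-8.960
  bounce: vy ← 0.81·8.960 = 7.258
Arc 6: start y=0.000, vy=7.258 → t=1.452, apex=2.634, x_land=159.755, impact vy=-7.258
  bounce: vy ← 0.81·7.258 = 5.879
Arc 7: start y=0.000, vy=5.879 → t=1.176, apex=1.728, x_land=172.453, impact vy=-5.879
  bounce: vy ← 0.81·5.879 = 4.762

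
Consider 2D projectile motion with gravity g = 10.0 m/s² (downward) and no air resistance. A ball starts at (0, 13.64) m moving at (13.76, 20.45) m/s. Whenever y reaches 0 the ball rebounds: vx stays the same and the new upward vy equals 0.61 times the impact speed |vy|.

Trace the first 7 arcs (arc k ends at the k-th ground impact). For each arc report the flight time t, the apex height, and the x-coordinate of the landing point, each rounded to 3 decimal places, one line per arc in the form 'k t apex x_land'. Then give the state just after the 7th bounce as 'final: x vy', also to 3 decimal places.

Arc 1: start y=13.640, vy=20.450 → t=4.674, apex=34.550, x_land=64.310, impact vy=-26.287
  bounce: vy ← 0.61·26.287 = 16.035
Arc 2: start y=0.000, vy=16.035 → t=3.207, apex=12.856, x_land=108.438, impact vy=-16.035
  bounce: vy ← 0.61·16.035 = 9.781
Arc 3: start y=0.000, vy=9.781 → t=1.956, apex=4.784, x_land=135.357, impact vy=-9.781
  bounce: vy ← 0.61·9.781 = 5.967
Arc 4: start y=0.000, vy=5.967 → t=1.193, apex=1.780, x_land=151.777, impact vy=-5.967
  bounce: vy ← 0.61·5.967 = 3.640
Arc 5: start y=0.000, vy=3.640 → t=0.728, apex=0.662, x_land=161.793, impact vy=-3.640
  bounce: vy ← 0.61·3.640 = 2.220
Arc 6: start y=0.000, vy=2.220 → t=0.444, apex=0.246, x_land=167.903, impact vy=-2.220
  bounce: vy ← 0.61·2.220 = 1.354
Arc 7: start y=0.000, vy=1.354 → t=0.271, apex=0.092, x_land=171.630, impact vy=-1.354
  bounce: vy ← 0.61·1.354 = 0.826

1 4.674 34.550 64.310
2 3.207 12.856 108.438
3 1.956 4.784 135.357
4 1.193 1.780 151.777
5 0.728 0.662 161.793
6 0.444 0.246 167.903
7 0.271 0.092 171.630
final: 171.630 0.826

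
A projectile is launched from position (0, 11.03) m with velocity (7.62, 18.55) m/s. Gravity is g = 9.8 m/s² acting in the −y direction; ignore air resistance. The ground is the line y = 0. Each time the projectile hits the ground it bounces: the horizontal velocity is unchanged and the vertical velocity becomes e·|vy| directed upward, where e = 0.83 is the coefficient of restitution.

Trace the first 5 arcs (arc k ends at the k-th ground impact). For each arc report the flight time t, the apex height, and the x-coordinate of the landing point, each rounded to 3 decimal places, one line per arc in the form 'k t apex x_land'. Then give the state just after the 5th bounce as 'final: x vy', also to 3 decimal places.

1 4.308 28.586 32.829
2 4.009 19.693 63.381
3 3.328 13.567 88.739
4 2.762 9.346 109.787
5 2.293 6.438 127.256
final: 127.256 9.324

Arc 1: start y=11.030, vy=18.550 → t=4.308, apex=28.586, x_land=32.829, impact vy=-23.670
  bounce: vy ← 0.83·23.670 = 19.646
Arc 2: start y=0.000, vy=19.646 → t=4.009, apex=19.693, x_land=63.381, impact vy=-19.646
  bounce: vy ← 0.83·19.646 = 16.307
Arc 3: start y=0.000, vy=16.307 → t=3.328, apex=13.567, x_land=88.739, impact vy=-16.307
  bounce: vy ← 0.83·16.307 = 13.534
Arc 4: start y=0.000, vy=13.534 → t=2.762, apex=9.346, x_land=109.787, impact vy=-13.534
  bounce: vy ← 0.83·13.534 = 11.234
Arc 5: start y=0.000, vy=11.234 → t=2.293, apex=6.438, x_land=127.256, impact vy=-11.234
  bounce: vy ← 0.83·11.234 = 9.324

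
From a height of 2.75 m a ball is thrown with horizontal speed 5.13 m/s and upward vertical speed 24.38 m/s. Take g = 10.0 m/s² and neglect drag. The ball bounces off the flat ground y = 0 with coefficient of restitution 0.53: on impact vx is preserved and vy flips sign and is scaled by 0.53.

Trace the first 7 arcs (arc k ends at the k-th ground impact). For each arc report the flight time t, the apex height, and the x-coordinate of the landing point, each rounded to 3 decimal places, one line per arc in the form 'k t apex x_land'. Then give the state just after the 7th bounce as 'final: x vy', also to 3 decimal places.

Arc 1: start y=2.750, vy=24.380 → t=4.986, apex=32.469, x_land=25.580, impact vy=-25.483
  bounce: vy ← 0.53·25.483 = 13.506
Arc 2: start y=0.000, vy=13.506 → t=2.701, apex=9.121, x_land=39.437, impact vy=-13.506
  bounce: vy ← 0.53·13.506 = 7.158
Arc 3: start y=0.000, vy=7.158 → t=1.432, apex=2.562, x_land=46.781, impact vy=-7.158
  bounce: vy ← 0.53·7.158 = 3.794
Arc 4: start y=0.000, vy=3.794 → t=0.759, apex=0.720, x_land=50.674, impact vy=-3.794
  bounce: vy ← 0.53·3.794 = 2.011
Arc 5: start y=0.000, vy=2.011 → t=0.402, apex=0.202, x_land=52.737, impact vy=-2.011
  bounce: vy ← 0.53·2.011 = 1.066
Arc 6: start y=0.000, vy=1.066 → t=0.213, apex=0.057, x_land=53.830, impact vy=-1.066
  bounce: vy ← 0.53·1.066 = 0.565
Arc 7: start y=0.000, vy=0.565 → t=0.113, apex=0.016, x_land=54.410, impact vy=-0.565
  bounce: vy ← 0.53·0.565 = 0.299

1 4.986 32.469 25.580
2 2.701 9.121 39.437
3 1.432 2.562 46.781
4 0.759 0.720 50.674
5 0.402 0.202 52.737
6 0.213 0.057 53.830
7 0.113 0.016 54.410
final: 54.410 0.299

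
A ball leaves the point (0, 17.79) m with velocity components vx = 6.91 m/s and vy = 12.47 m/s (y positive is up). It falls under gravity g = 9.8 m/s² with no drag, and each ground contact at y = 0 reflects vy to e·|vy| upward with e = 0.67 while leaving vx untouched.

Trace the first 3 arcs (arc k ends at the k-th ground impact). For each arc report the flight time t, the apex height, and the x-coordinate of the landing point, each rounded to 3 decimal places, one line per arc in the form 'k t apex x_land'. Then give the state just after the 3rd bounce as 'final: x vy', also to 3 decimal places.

1 3.564 25.724 24.625
2 3.070 11.547 45.840
3 2.057 5.184 60.055
final: 60.055 6.753

Arc 1: start y=17.790, vy=12.470 → t=3.564, apex=25.724, x_land=24.625, impact vy=-22.454
  bounce: vy ← 0.67·22.454 = 15.044
Arc 2: start y=0.000, vy=15.044 → t=3.070, apex=11.547, x_land=45.840, impact vy=-15.044
  bounce: vy ← 0.67·15.044 = 10.080
Arc 3: start y=0.000, vy=10.080 → t=2.057, apex=5.184, x_land=60.055, impact vy=-10.080
  bounce: vy ← 0.67·10.080 = 6.753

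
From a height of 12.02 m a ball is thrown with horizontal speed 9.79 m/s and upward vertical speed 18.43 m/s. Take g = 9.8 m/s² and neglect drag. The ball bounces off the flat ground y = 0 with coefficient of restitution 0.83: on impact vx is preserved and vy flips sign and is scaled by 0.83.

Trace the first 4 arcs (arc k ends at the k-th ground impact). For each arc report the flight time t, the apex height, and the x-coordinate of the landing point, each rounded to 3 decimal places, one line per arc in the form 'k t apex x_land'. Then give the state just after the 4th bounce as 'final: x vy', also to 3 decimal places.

Arc 1: start y=12.020, vy=18.430 → t=4.328, apex=29.350, x_land=42.371, impact vy=-23.985
  bounce: vy ← 0.83·23.985 = 19.907
Arc 2: start y=0.000, vy=19.907 → t=4.063, apex=20.219, x_land=82.145, impact vy=-19.907
  bounce: vy ← 0.83·19.907 = 16.523
Arc 3: start y=0.000, vy=16.523 → t=3.372, apex=13.929, x_land=115.157, impact vy=-16.523
  bounce: vy ← 0.83·16.523 = 13.714
Arc 4: start y=0.000, vy=13.714 → t=2.799, apex=9.596, x_land=142.557, impact vy=-13.714
  bounce: vy ← 0.83·13.714 = 11.383

1 4.328 29.350 42.371
2 4.063 20.219 82.145
3 3.372 13.929 115.157
4 2.799 9.596 142.557
final: 142.557 11.383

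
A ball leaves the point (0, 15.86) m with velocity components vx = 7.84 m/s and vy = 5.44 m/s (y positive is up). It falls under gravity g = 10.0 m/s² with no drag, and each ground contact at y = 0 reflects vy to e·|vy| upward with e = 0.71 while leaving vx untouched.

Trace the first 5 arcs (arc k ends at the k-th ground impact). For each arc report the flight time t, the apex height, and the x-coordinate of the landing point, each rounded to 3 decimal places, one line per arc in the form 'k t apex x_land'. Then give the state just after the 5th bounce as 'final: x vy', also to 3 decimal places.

1 2.406 17.340 18.865
2 2.644 8.741 39.597
3 1.878 4.406 54.317
4 1.333 2.221 64.768
5 0.946 1.120 72.188
final: 72.188 3.360

Arc 1: start y=15.860, vy=5.440 → t=2.406, apex=17.340, x_land=18.865, impact vy=-18.622
  bounce: vy ← 0.71·18.622 = 13.222
Arc 2: start y=0.000, vy=13.222 → t=2.644, apex=8.741, x_land=39.597, impact vy=-13.222
  bounce: vy ← 0.71·13.222 = 9.388
Arc 3: start y=0.000, vy=9.388 → t=1.878, apex=4.406, x_land=54.317, impact vy=-9.388
  bounce: vy ← 0.71·9.388 = 6.665
Arc 4: start y=0.000, vy=6.665 → t=1.333, apex=2.221, x_land=64.768, impact vy=-6.665
  bounce: vy ← 0.71·6.665 = 4.732
Arc 5: start y=0.000, vy=4.732 → t=0.946, apex=1.120, x_land=72.188, impact vy=-4.732
  bounce: vy ← 0.71·4.732 = 3.360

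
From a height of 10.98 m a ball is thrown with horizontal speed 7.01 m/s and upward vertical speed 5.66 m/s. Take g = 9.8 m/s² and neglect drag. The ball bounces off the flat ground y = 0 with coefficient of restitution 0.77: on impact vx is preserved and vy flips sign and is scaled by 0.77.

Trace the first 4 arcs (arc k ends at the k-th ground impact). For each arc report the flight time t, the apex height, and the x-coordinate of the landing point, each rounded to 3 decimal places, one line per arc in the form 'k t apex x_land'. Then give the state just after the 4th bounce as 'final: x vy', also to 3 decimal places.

1 2.182 12.614 15.296
2 2.471 7.479 32.617
3 1.903 4.434 45.954
4 1.465 2.629 56.224
final: 56.224 5.527

Arc 1: start y=10.980, vy=5.660 → t=2.182, apex=12.614, x_land=15.296, impact vy=-15.724
  bounce: vy ← 0.77·15.724 = 12.107
Arc 2: start y=0.000, vy=12.107 → t=2.471, apex=7.479, x_land=32.617, impact vy=-12.107
  bounce: vy ← 0.77·12.107 = 9.323
Arc 3: start y=0.000, vy=9.323 → t=1.903, apex=4.434, x_land=45.954, impact vy=-9.323
  bounce: vy ← 0.77·9.323 = 7.179
Arc 4: start y=0.000, vy=7.179 → t=1.465, apex=2.629, x_land=56.224, impact vy=-7.179
  bounce: vy ← 0.77·7.179 = 5.527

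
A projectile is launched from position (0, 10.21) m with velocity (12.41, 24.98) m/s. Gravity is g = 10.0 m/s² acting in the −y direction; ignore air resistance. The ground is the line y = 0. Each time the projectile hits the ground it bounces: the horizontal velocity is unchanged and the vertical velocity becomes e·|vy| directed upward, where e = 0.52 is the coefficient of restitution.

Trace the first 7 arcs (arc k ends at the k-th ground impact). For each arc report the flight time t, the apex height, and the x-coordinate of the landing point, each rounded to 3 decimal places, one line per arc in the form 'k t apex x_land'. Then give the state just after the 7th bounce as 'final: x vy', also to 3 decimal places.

1 5.376 41.410 66.714
2 2.993 11.197 103.857
3 1.556 3.028 123.171
4 0.809 0.819 133.214
5 0.421 0.221 138.437
6 0.219 0.060 141.153
7 0.114 0.016 142.565
final: 142.565 0.296

Arc 1: start y=10.210, vy=24.980 → t=5.376, apex=41.410, x_land=66.714, impact vy=-28.778
  bounce: vy ← 0.52·28.778 = 14.965
Arc 2: start y=0.000, vy=14.965 → t=2.993, apex=11.197, x_land=103.857, impact vy=-14.965
  bounce: vy ← 0.52·14.965 = 7.782
Arc 3: start y=0.000, vy=7.782 → t=1.556, apex=3.028, x_land=123.171, impact vy=-7.782
  bounce: vy ← 0.52·7.782 = 4.046
Arc 4: start y=0.000, vy=4.046 → t=0.809, apex=0.819, x_land=133.214, impact vy=-4.046
  bounce: vy ← 0.52·4.046 = 2.104
Arc 5: start y=0.000, vy=2.104 → t=0.421, apex=0.221, x_land=138.437, impact vy=-2.104
  bounce: vy ← 0.52·2.104 = 1.094
Arc 6: start y=0.000, vy=1.094 → t=0.219, apex=0.060, x_land=141.153, impact vy=-1.094
  bounce: vy ← 0.52·1.094 = 0.569
Arc 7: start y=0.000, vy=0.569 → t=0.114, apex=0.016, x_land=142.565, impact vy=-0.569
  bounce: vy ← 0.52·0.569 = 0.296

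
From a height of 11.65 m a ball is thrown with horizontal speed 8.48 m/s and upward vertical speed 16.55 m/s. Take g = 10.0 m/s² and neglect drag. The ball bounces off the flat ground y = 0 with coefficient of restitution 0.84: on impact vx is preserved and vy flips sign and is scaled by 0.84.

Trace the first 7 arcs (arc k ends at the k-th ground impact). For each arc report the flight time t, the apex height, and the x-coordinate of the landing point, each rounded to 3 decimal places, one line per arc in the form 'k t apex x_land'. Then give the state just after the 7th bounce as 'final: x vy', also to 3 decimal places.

1 3.906 25.345 33.127
2 3.782 17.884 65.202
3 3.177 12.619 92.145
4 2.669 8.904 114.777
5 2.242 6.282 133.788
6 1.883 4.433 149.757
7 1.582 3.128 163.171
final: 163.171 6.644

Arc 1: start y=11.650, vy=16.550 → t=3.906, apex=25.345, x_land=33.127, impact vy=-22.514
  bounce: vy ← 0.84·22.514 = 18.912
Arc 2: start y=0.000, vy=18.912 → t=3.782, apex=17.884, x_land=65.202, impact vy=-18.912
  bounce: vy ← 0.84·18.912 = 15.886
Arc 3: start y=0.000, vy=15.886 → t=3.177, apex=12.619, x_land=92.145, impact vy=-15.886
  bounce: vy ← 0.84·15.886 = 13.344
Arc 4: start y=0.000, vy=13.344 → t=2.669, apex=8.904, x_land=114.777, impact vy=-13.344
  bounce: vy ← 0.84·13.344 = 11.209
Arc 5: start y=0.000, vy=11.209 → t=2.242, apex=6.282, x_land=133.788, impact vy=-11.209
  bounce: vy ← 0.84·11.209 = 9.416
Arc 6: start y=0.000, vy=9.416 → t=1.883, apex=4.433, x_land=149.757, impact vy=-9.416
  bounce: vy ← 0.84·9.416 = 7.909
Arc 7: start y=0.000, vy=7.909 → t=1.582, apex=3.128, x_land=163.171, impact vy=-7.909
  bounce: vy ← 0.84·7.909 = 6.644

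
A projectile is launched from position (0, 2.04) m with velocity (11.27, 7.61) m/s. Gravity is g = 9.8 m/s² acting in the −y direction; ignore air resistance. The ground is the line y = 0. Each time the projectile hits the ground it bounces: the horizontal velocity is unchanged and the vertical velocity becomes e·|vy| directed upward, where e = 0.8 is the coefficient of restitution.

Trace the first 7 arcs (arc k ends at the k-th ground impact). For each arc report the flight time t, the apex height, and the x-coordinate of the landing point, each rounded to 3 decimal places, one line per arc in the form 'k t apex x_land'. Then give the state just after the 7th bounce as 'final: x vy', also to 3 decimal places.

1 1.786 4.995 20.130
2 1.615 3.197 38.335
3 1.292 2.046 52.900
4 1.034 1.309 64.551
5 0.827 0.838 73.872
6 0.662 0.536 81.329
7 0.529 0.343 87.295
final: 87.295 2.075

Arc 1: start y=2.040, vy=7.610 → t=1.786, apex=4.995, x_land=20.130, impact vy=-9.894
  bounce: vy ← 0.8·9.894 = 7.915
Arc 2: start y=0.000, vy=7.915 → t=1.615, apex=3.197, x_land=38.335, impact vy=-7.915
  bounce: vy ← 0.8·7.915 = 6.332
Arc 3: start y=0.000, vy=6.332 → t=1.292, apex=2.046, x_land=52.900, impact vy=-6.332
  bounce: vy ← 0.8·6.332 = 5.066
Arc 4: start y=0.000, vy=5.066 → t=1.034, apex=1.309, x_land=64.551, impact vy=-5.066
  bounce: vy ← 0.8·5.066 = 4.053
Arc 5: start y=0.000, vy=4.053 → t=0.827, apex=0.838, x_land=73.872, impact vy=-4.053
  bounce: vy ← 0.8·4.053 = 3.242
Arc 6: start y=0.000, vy=3.242 → t=0.662, apex=0.536, x_land=81.329, impact vy=-3.242
  bounce: vy ← 0.8·3.242 = 2.594
Arc 7: start y=0.000, vy=2.594 → t=0.529, apex=0.343, x_land=87.295, impact vy=-2.594
  bounce: vy ← 0.8·2.594 = 2.075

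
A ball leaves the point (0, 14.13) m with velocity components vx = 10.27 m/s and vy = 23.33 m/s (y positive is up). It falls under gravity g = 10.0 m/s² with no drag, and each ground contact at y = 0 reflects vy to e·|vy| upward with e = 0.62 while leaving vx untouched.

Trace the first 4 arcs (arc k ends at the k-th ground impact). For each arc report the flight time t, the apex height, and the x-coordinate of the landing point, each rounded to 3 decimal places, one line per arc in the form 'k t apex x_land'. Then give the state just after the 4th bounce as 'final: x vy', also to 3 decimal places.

Arc 1: start y=14.130, vy=23.330 → t=5.209, apex=41.344, x_land=53.492, impact vy=-28.756
  bounce: vy ← 0.62·28.756 = 17.829
Arc 2: start y=0.000, vy=17.829 → t=3.566, apex=15.893, x_land=90.112, impact vy=-17.829
  bounce: vy ← 0.62·17.829 = 11.054
Arc 3: start y=0.000, vy=11.054 → t=2.211, apex=6.109, x_land=112.816, impact vy=-11.054
  bounce: vy ← 0.62·11.054 = 6.853
Arc 4: start y=0.000, vy=6.853 → t=1.371, apex=2.348, x_land=126.893, impact vy=-6.853
  bounce: vy ← 0.62·6.853 = 4.249

1 5.209 41.344 53.492
2 3.566 15.893 90.112
3 2.211 6.109 112.816
4 1.371 2.348 126.893
final: 126.893 4.249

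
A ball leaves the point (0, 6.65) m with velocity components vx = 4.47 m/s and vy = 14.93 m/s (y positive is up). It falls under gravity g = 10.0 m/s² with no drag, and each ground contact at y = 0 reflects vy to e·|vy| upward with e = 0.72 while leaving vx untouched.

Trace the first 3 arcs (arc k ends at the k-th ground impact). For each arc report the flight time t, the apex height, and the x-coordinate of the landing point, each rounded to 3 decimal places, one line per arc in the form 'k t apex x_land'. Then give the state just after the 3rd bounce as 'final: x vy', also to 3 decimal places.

1 3.380 17.795 15.107
2 2.717 9.225 27.250
3 1.956 4.782 35.993
final: 35.993 7.041

Arc 1: start y=6.650, vy=14.930 → t=3.380, apex=17.795, x_land=15.107, impact vy=-18.865
  bounce: vy ← 0.72·18.865 = 13.583
Arc 2: start y=0.000, vy=13.583 → t=2.717, apex=9.225, x_land=27.250, impact vy=-13.583
  bounce: vy ← 0.72·13.583 = 9.780
Arc 3: start y=0.000, vy=9.780 → t=1.956, apex=4.782, x_land=35.993, impact vy=-9.780
  bounce: vy ← 0.72·9.780 = 7.041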